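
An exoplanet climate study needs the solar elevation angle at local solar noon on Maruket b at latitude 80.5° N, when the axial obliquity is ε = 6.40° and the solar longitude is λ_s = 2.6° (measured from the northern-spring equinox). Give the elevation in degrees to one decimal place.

9.8°

Solar declination: sin δ = sin ε · sin λ_s = sin 6.40° × sin 2.6° = 0.00506, so δ = +0.290°.
At local noon the hour angle is zero, so the zenith angle equals |φ − δ| = |+80.5° − (+0.290°)| = 80.210°.
Elevation = 90° − 80.210° = 9.8°.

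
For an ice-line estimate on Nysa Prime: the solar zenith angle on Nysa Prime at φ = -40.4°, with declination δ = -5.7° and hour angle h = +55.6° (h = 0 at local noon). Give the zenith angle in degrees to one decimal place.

cos θ_z = sin φ sin δ + cos φ cos δ cos h = 0.064371 + 0.428117 = 0.492488.
θ_z = arccos(0.492488) = 60.5°.

θ_z = 60.5°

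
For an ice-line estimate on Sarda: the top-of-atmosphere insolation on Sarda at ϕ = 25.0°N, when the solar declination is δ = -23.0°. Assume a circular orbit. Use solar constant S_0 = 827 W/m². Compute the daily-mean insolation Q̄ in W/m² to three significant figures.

Q̄ ≈ 156 W/m²

cos h₀ = −tan(+25.0°) tan(-23.000°) = 0.1979, h₀ = 1.3715 rad.
Bracket: h₀ sin ϕ sin δ + cos ϕ cos δ sin h₀ = 1.3715×0.42262×-0.39073 + 0.90631×0.92050×0.98021 = -0.226476 + 0.817748 = 0.591272.
Q̄ = (S_0/π) × [bracket] = (827/π) × 0.591272 = 155.6 W/m².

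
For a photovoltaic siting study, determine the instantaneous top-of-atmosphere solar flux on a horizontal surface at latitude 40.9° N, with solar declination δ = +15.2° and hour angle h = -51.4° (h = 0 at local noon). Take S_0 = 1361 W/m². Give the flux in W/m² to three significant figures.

cos θ_z = sin ϕ sin δ + cos ϕ cos δ cos h = 0.171666 + 0.455065 = 0.626731.
Flux = S_0 · cos θ_z = 1361 × 0.626731 = 853.0 W/m².

853 W/m²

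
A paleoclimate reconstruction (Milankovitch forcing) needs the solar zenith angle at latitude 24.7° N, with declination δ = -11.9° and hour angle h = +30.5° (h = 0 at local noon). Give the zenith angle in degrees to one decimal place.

θ_z = 47.2°

cos θ_z = sin ϕ sin δ + cos ϕ cos δ cos h = -0.086166 + 0.765974 = 0.679808.
θ_z = arccos(0.679808) = 47.2°.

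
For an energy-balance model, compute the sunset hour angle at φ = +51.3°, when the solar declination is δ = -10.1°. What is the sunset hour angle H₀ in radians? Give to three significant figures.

cos H₀ = −tan φ · tan δ = −tan(+51.3°) × tan(-10.100°) = 0.2223, so H₀ = 1.3466 rad = 77.15°.

H₀ = 1.35 rad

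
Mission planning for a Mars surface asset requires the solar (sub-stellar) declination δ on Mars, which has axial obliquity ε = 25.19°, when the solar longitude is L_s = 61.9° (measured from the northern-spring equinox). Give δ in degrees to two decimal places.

sin δ = sin ε · sin L_s = sin 25.19° × sin 61.9° = 0.375452.
δ = arcsin(0.375452) = +22.05°.

δ = +22.05°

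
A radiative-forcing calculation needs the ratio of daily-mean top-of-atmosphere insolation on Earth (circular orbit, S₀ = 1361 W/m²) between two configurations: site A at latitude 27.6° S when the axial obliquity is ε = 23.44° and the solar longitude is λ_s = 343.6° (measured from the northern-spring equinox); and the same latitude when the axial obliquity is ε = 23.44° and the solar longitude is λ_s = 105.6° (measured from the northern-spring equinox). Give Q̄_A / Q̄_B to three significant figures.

— Configuration A (φ=-27.6°):
Solar declination: sin δ = sin ε · sin λ_s = sin 23.44° × sin 343.6° = -0.11231, so δ = -6.449°.
cos H₀ = −tan(-27.6°) tan(-6.449°) = -0.0591, H₀ = 1.6299 rad.
Bracket: H₀ sin φ sin δ + cos φ cos δ sin H₀ = 1.6299×-0.46330×-0.11231 + 0.88620×0.99367×0.99825 = 0.084809 + 0.879049 = 0.963858.
Q̄ = (S₀/π) × [bracket] = (1361/π) × 0.963858 = 417.56 W/m².
— Configuration B (φ=-27.6°):
Solar declination: sin δ = sin ε · sin λ_s = sin 23.44° × sin 105.6° = 0.38313, so δ = +22.528°.
cos H₀ = −tan(-27.6°) tan(+22.528°) = 0.2168, H₀ = 1.3522 rad.
Bracket: H₀ sin φ sin δ + cos φ cos δ sin H₀ = 1.3522×-0.46330×0.38313 + 0.88620×0.92369×0.97621 = -0.240021 + 0.799100 = 0.559079.
Q̄ = (S₀/π) × [bracket] = (1361/π) × 0.559079 = 242.20 W/m².
Ratio Q̄_A / Q̄_B = 417.56 / 242.20 = 1.724.

Q̄_A / Q̄_B ≈ 1.72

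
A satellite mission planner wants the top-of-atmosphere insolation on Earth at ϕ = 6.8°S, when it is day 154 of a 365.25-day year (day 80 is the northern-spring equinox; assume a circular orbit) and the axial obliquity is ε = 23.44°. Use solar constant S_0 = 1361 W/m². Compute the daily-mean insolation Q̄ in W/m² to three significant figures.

Q̄ ≈ 368 W/m²

Solar longitude: L_s = 360° × (154 − 80)/365.25 = 72.936°.
sin δ = sin 23.44° × sin 72.936° = 0.38028, so δ = +22.351°.
cos h₀ = −tan(-6.8°) tan(+22.351°) = 0.0490, h₀ = 1.5217 rad.
Bracket: h₀ sin ϕ sin δ + cos ϕ cos δ sin h₀ = 1.5217×-0.11840×0.38028 + 0.99297×0.92487×0.99880 = -0.068515 + 0.917266 = 0.848751.
Q̄ = (S_0/π) × [bracket] = (1361/π) × 0.848751 = 367.7 W/m².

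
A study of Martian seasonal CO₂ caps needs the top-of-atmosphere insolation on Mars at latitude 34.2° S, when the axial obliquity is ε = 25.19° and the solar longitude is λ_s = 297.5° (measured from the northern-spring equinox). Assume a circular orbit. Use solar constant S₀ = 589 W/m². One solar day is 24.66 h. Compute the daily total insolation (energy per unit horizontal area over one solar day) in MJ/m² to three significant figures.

Solar declination: sin δ = sin ε · sin λ_s = sin 25.19° × sin 297.5° = -0.37753, so δ = -22.181°.
cos H₀ = −tan(-34.2°) tan(-22.181°) = -0.2771, H₀ = 1.8515 rad.
Bracket: H₀ sin φ sin δ + cos φ cos δ sin H₀ = 1.8515×-0.56208×-0.37753 + 0.82708×0.92600×0.96085 = 0.392892 + 0.735892 = 1.128784.
Q̄ = (S₀/π) × [bracket] = (589/π) × 1.128784 = 211.63 W/m².
Daily total = Q̄ × 24.66 h × 3600 s/h = 211.63 × 24.66 × 3600 / 10⁶ = 18.79 MJ/m².

18.8 MJ/m²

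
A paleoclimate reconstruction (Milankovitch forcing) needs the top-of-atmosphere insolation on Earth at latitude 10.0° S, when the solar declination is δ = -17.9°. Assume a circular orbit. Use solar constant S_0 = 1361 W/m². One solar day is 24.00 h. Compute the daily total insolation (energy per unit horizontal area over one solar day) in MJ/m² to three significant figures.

38.3 MJ/m²

cos h₀ = −tan(-10.0°) tan(-17.900°) = -0.0570, h₀ = 1.6278 rad.
Bracket: h₀ sin ϕ sin δ + cos ϕ cos δ sin h₀ = 1.6278×-0.17365×-0.30736 + 0.98481×0.95159×0.99838 = 0.086881 + 0.935617 = 1.022498.
Q̄ = (S_0/π) × [bracket] = (1361/π) × 1.022498 = 442.97 W/m².
Daily total = Q̄ × 24.00 h × 3600 s/h = 442.97 × 24.00 × 3600 / 10⁶ = 38.27 MJ/m².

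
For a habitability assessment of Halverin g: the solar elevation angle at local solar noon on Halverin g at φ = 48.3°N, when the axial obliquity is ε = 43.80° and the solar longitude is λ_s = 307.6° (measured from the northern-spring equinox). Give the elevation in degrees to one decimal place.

8.4°

Solar declination: sin δ = sin ε · sin λ_s = sin 43.80° × sin 307.6° = -0.54838, so δ = -33.256°.
At local noon the hour angle is zero, so the zenith angle equals |φ − δ| = |+48.3° − (-33.256°)| = 81.556°.
Elevation = 90° − 81.556° = 8.4°.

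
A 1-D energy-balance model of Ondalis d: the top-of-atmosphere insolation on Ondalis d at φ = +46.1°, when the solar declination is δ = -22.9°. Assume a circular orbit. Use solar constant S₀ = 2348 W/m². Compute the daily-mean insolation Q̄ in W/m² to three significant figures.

cos H₀ = −tan(+46.1°) tan(-22.900°) = 0.4390, H₀ = 1.1164 rad.
Bracket: H₀ sin φ sin δ + cos φ cos δ sin H₀ = 1.1164×0.72055×-0.38912 + 0.69340×0.92119×0.89851 = -0.313017 + 0.573926 = 0.260909.
Q̄ = (S₀/π) × [bracket] = (2348/π) × 0.260909 = 195.0 W/m².

Q̄ ≈ 195 W/m²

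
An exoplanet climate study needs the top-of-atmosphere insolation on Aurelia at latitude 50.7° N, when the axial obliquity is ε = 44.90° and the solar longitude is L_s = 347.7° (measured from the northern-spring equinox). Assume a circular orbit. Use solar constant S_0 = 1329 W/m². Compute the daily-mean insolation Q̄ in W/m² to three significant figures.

Solar declination: sin δ = sin ε · sin L_s = sin 44.90° × sin 347.7° = -0.15037, so δ = -8.648°.
cos h₀ = −tan(+50.7°) tan(-8.648°) = 0.1858, h₀ = 1.3839 rad.
Bracket: h₀ sin ϕ sin δ + cos ϕ cos δ sin h₀ = 1.3839×0.77384×-0.15037 + 0.63338×0.98863×0.98258 = -0.161034 + 0.615270 = 0.454236.
Q̄ = (S_0/π) × [bracket] = (1329/π) × 0.454236 = 192.2 W/m².

Q̄ ≈ 192 W/m²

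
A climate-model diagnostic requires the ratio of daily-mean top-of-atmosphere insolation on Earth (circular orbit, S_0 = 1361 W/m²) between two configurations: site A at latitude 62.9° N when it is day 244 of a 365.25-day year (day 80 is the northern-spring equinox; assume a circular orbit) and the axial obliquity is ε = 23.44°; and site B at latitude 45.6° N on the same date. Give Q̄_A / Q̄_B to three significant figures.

— Configuration A (ϕ=+62.9°):
Solar longitude: L_s = 360° × (244 − 80)/365.25 = 161.643°.
sin δ = sin 23.44° × sin 161.643° = 0.12528, so δ = +7.197°.
cos h₀ = −tan(+62.9°) tan(+7.197°) = -0.2468, h₀ = 1.8201 rad.
Bracket: h₀ sin ϕ sin δ + cos ϕ cos δ sin h₀ = 1.8201×0.89021×0.12528 + 0.45554×0.99212×0.96908 = 0.202988 + 0.437976 = 0.640964.
Q̄ = (S_0/π) × [bracket] = (1361/π) × 0.640964 = 277.68 W/m².
— Configuration B (ϕ=+45.6°):
cos h₀ = −tan(+45.6°) tan(+7.197°) = -0.1289, h₀ = 1.7001 rad.
Bracket: h₀ sin ϕ sin δ + cos ϕ cos δ sin h₀ = 1.7001×0.71447×0.12528 + 0.69966×0.99212×0.99165 = 0.152174 + 0.688351 = 0.840525.
Q̄ = (S_0/π) × [bracket] = (1361/π) × 0.840525 = 364.13 W/m².
Ratio Q̄_A / Q̄_B = 277.68 / 364.13 = 0.7626.

Q̄_A / Q̄_B ≈ 0.763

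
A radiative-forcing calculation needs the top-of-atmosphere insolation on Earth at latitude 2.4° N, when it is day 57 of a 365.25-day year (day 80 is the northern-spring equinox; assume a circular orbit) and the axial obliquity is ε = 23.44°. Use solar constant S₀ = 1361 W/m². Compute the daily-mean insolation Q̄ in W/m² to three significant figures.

Q̄ ≈ 423 W/m²

Solar longitude: λ_s = 360° × (57 − 80)/365.25 = -22.669°, i.e. -22.669° + 360° = 337.331°.
sin δ = sin 23.44° × sin 337.331° = -0.15331, so δ = -8.819°.
cos H₀ = −tan(+2.4°) tan(-8.819°) = 0.0065, H₀ = 1.5643 rad.
Bracket: H₀ sin φ sin δ + cos φ cos δ sin H₀ = 1.5643×0.04188×-0.15331 + 0.99912×0.98818×0.99998 = -0.010044 + 0.987291 = 0.977247.
Q̄ = (S₀/π) × [bracket] = (1361/π) × 0.977247 = 423.4 W/m².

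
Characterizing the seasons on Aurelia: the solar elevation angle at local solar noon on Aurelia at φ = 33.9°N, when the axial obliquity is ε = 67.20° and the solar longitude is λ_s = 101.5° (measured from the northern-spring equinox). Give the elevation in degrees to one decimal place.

59.3°

Solar declination: sin δ = sin ε · sin λ_s = sin 67.20° × sin 101.5° = 0.90336, so δ = +64.603°.
At local noon the hour angle is zero, so the zenith angle equals |φ − δ| = |+33.9° − (+64.603°)| = 30.703°.
Elevation = 90° − 30.703° = 59.3°.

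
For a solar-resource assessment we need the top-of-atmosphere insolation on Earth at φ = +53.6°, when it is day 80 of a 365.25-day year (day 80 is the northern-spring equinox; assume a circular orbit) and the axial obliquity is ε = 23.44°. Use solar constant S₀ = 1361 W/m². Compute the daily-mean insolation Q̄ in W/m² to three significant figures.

Q̄ ≈ 257 W/m²

Solar longitude: λ_s = 360° × (80 − 80)/365.25 = 0.000°.
sin δ = sin 23.44° × sin 0.000° = 0.00000, so δ = +0.000°.
cos H₀ = −tan(+53.6°) tan(+0.000°) = -0.0000, H₀ = 1.5708 rad.
Bracket: H₀ sin φ sin δ + cos φ cos δ sin H₀ = 1.5708×0.80489×0.00000 + 0.59342×1.00000×1.00000 = 0.000000 + 0.593420 = 0.593420.
Q̄ = (S₀/π) × [bracket] = (1361/π) × 0.593420 = 257.1 W/m².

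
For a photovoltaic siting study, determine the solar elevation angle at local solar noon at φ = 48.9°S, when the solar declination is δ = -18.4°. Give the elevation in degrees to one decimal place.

59.5°

At local noon the hour angle is zero, so the zenith angle equals |φ − δ| = |-48.9° − (-18.400°)| = 30.500°.
Elevation = 90° − 30.500° = 59.5°.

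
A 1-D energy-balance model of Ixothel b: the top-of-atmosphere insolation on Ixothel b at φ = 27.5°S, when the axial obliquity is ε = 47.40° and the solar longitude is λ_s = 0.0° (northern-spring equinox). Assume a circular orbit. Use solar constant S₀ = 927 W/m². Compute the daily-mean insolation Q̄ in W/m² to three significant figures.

Solar declination: sin δ = sin ε · sin λ_s = sin 47.40° × sin 0.0° = 0.00000, so δ = +0.000°.
cos H₀ = −tan(-27.5°) tan(+0.000°) = 0.0000, H₀ = 1.5708 rad.
Bracket: H₀ sin φ sin δ + cos φ cos δ sin H₀ = 1.5708×-0.46175×0.00000 + 0.88701×1.00000×1.00000 = -0.000000 + 0.887010 = 0.887010.
Q̄ = (S₀/π) × [bracket] = (927/π) × 0.887010 = 261.7 W/m².

Q̄ ≈ 262 W/m²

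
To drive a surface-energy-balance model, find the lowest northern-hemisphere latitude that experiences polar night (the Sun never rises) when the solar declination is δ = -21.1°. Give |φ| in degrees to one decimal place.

Polar night requires cos H₀ = −tan φ tan δ ≥ 1, i.e. tan φ tan δ ≤ −1.
The boundary is |tan φ| · |tan δ| = 1, so |φ| = 90° − |δ| = 90° − 21.1° = 68.9° in the northern hemisphere.

|φ| = 68.9°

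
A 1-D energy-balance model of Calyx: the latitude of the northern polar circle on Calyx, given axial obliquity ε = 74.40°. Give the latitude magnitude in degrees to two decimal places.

The polar circle is the lowest latitude that experiences at least one full rotation of continuous daylight at the northern-summer solstice; it lies at |ϕ| = 90° − ε = 90° − 74.40° = 15.60°.

15.60°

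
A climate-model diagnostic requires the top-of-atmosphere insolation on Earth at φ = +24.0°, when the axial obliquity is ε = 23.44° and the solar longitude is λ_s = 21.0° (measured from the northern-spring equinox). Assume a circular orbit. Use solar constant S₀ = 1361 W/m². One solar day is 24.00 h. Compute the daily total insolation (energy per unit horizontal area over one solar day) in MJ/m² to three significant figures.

37.3 MJ/m²

Solar declination: sin δ = sin ε · sin λ_s = sin 23.44° × sin 21.0° = 0.14255, so δ = +8.196°.
cos H₀ = −tan(+24.0°) tan(+8.196°) = -0.0641, H₀ = 1.6350 rad.
Bracket: H₀ sin φ sin δ + cos φ cos δ sin H₀ = 1.6350×0.40674×0.14255 + 0.91355×0.98979×0.99794 = 0.094799 + 0.902360 = 0.997159.
Q̄ = (S₀/π) × [bracket] = (1361/π) × 0.997159 = 431.99 W/m².
Daily total = Q̄ × 24.00 h × 3600 s/h = 431.99 × 24.00 × 3600 / 10⁶ = 37.32 MJ/m².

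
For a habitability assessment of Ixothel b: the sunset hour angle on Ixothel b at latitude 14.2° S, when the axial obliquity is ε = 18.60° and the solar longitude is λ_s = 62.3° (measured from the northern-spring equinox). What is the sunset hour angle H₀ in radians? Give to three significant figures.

Solar declination: sin δ = sin ε · sin λ_s = sin 18.60° × sin 62.3° = 0.28240, so δ = +16.404°.
cos H₀ = −tan φ · tan δ = −tan(-14.2°) × tan(+16.404°) = 0.0745, so H₀ = 1.4962 rad = 85.73°.

H₀ = 1.50 rad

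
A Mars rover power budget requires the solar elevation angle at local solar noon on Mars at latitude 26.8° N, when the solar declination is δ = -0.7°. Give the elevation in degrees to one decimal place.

62.5°

At local noon the hour angle is zero, so the zenith angle equals |φ − δ| = |+26.8° − (-0.700°)| = 27.500°.
Elevation = 90° − 27.500° = 62.5°.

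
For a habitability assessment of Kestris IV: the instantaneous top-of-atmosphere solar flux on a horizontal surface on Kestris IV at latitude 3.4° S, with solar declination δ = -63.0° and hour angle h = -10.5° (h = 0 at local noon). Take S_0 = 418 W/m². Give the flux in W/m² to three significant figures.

208 W/m²

cos θ_z = sin ϕ sin δ + cos ϕ cos δ cos h = 0.052842 + 0.445603 = 0.498445.
Flux = S_0 · cos θ_z = 418 × 0.498445 = 208.4 W/m².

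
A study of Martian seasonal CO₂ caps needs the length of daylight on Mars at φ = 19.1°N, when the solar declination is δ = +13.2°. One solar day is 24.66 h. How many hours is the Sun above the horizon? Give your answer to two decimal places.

cos H₀ = −tan φ · tan δ = −tan(+19.1°) × tan(+13.200°) = -0.0812, so H₀ = 1.6521 rad = 94.66°.
Daylight = 2H₀/(2π) × 24.66 h = (1.6521/π) × 24.66 = 12.97 h.

12.97 h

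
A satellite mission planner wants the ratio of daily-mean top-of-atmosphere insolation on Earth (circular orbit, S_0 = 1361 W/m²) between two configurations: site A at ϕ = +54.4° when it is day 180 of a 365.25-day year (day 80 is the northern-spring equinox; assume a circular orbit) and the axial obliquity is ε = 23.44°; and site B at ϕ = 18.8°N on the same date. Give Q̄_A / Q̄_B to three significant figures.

Q̄_A / Q̄_B ≈ 1.05

— Configuration A (ϕ=+54.4°):
Solar longitude: L_s = 360° × (180 − 80)/365.25 = 98.563°.
sin δ = sin 23.44° × sin 98.563° = 0.39335, so δ = +23.163°.
cos h₀ = −tan(+54.4°) tan(+23.163°) = -0.5976, h₀ = 2.2113 rad.
Bracket: h₀ sin ϕ sin δ + cos ϕ cos δ sin h₀ = 2.2113×0.81310×0.39335 + 0.58212×0.91939×0.80179 = 0.707246 + 0.429114 = 1.136360.
Q̄ = (S_0/π) × [bracket] = (1361/π) × 1.136360 = 492.29 W/m².
— Configuration B (ϕ=+18.8°):
cos h₀ = −tan(+18.8°) tan(+23.163°) = -0.1457, h₀ = 1.7170 rad.
Bracket: h₀ sin ϕ sin δ + cos ϕ cos δ sin h₀ = 1.7170×0.32227×0.39335 + 0.94665×0.91939×0.98934 = 0.217655 + 0.861063 = 1.078718.
Q̄ = (S_0/π) × [bracket] = (1361/π) × 1.078718 = 467.32 W/m².
Ratio Q̄_A / Q̄_B = 492.29 / 467.32 = 1.053.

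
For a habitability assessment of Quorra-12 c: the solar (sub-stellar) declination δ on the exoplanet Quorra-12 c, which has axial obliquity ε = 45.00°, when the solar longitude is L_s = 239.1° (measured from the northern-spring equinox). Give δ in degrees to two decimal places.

sin δ = sin ε · sin L_s = sin 45.00° × sin 239.1° = -0.606744.
δ = arcsin(-0.606744) = -37.35°.

δ = -37.35°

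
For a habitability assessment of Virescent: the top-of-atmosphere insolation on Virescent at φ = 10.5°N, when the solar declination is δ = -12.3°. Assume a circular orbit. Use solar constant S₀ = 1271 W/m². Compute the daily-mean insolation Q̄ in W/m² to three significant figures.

Q̄ ≈ 364 W/m²

cos H₀ = −tan(+10.5°) tan(-12.300°) = 0.0404, H₀ = 1.5304 rad.
Bracket: H₀ sin φ sin δ + cos φ cos δ sin H₀ = 1.5304×0.18224×-0.21303 + 0.98325×0.97705×0.99918 = -0.059414 + 0.959897 = 0.900483.
Q̄ = (S₀/π) × [bracket] = (1271/π) × 0.900483 = 364.3 W/m².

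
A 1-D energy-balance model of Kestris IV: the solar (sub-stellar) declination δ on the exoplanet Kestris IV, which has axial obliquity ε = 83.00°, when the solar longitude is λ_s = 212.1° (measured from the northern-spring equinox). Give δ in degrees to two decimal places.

sin δ = sin ε · sin λ_s = sin 83.00° × sin 212.1° = -0.527438.
δ = arcsin(-0.527438) = -31.83°.

δ = -31.83°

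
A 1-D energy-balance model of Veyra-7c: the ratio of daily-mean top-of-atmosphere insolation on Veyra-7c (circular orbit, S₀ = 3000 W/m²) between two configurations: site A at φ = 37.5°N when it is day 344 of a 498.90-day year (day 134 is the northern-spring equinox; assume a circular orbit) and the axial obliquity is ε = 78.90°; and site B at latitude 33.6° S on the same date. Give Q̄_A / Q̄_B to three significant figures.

— Configuration A (φ=+37.5°):
Solar longitude: λ_s = 360° × (344 − 134)/498.90 = 151.533°.
sin δ = sin 78.90° × sin 151.533° = 0.46773, so δ = +27.887°.
cos H₀ = −tan(+37.5°) tan(+27.887°) = -0.4061, H₀ = 1.9889 rad.
Bracket: H₀ sin φ sin δ + cos φ cos δ sin H₀ = 1.9889×0.60876×0.46773 + 0.79335×0.88387×0.91385 = 0.566310 + 0.640808 = 1.207118.
Q̄ = (S₀/π) × [bracket] = (3000/π) × 1.207118 = 1152.7 W/m².
— Configuration B (φ=-33.6°):
cos H₀ = −tan(-33.6°) tan(+27.887°) = 0.3516, H₀ = 1.2115 rad.
Bracket: H₀ sin φ sin δ + cos φ cos δ sin H₀ = 1.2115×-0.55339×0.46773 + 0.83292×0.88387×0.93615 = -0.313581 + 0.689187 = 0.375606.
Q̄ = (S₀/π) × [bracket] = (3000/π) × 0.375606 = 358.68 W/m².
Ratio Q̄_A / Q̄_B = 1152.7 / 358.68 = 3.214.

Q̄_A / Q̄_B ≈ 3.21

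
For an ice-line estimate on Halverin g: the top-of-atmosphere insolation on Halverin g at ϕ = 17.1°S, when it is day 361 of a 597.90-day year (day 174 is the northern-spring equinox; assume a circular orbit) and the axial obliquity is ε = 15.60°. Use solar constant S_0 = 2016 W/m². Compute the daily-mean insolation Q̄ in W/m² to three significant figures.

Solar longitude: L_s = 360° × (361 − 174)/597.90 = 112.594°.
sin δ = sin 15.60° × sin 112.594° = 0.24828, so δ = +14.376°.
cos h₀ = −tan(-17.1°) tan(+14.376°) = 0.0788, h₀ = 1.4919 rad.
Bracket: h₀ sin ϕ sin δ + cos ϕ cos δ sin h₀ = 1.4919×-0.29404×0.24828 + 0.95579×0.96869×0.99689 = -0.108915 + 0.922985 = 0.814070.
Q̄ = (S_0/π) × [bracket] = (2016/π) × 0.814070 = 522.4 W/m².

Q̄ ≈ 522 W/m²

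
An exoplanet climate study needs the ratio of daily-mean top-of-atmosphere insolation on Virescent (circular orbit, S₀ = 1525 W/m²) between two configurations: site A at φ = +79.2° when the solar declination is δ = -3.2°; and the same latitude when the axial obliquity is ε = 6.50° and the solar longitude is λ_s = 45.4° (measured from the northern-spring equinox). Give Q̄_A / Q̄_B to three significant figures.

Q̄_A / Q̄_B ≈ 0.332

— Configuration A (φ=+79.2°):
cos H₀ = −tan(+79.2°) tan(-3.200°) = 0.2931, H₀ = 1.2733 rad.
Bracket: H₀ sin φ sin δ + cos φ cos δ sin H₀ = 1.2733×0.98229×-0.05582 + 0.18738×0.99844×0.95609 = -0.069817 + 0.178873 = 0.109056.
Q̄ = (S₀/π) × [bracket] = (1525/π) × 0.109056 = 52.938 W/m².
— Configuration B (φ=+79.2°):
Solar declination: sin δ = sin ε · sin λ_s = sin 6.50° × sin 45.4° = 0.08060, so δ = +4.623°.
cos H₀ = −tan(+79.2°) tan(+4.623°) = -0.4239, H₀ = 2.0086 rad.
Bracket: H₀ sin φ sin δ + cos φ cos δ sin H₀ = 2.0086×0.98229×0.08060 + 0.18738×0.99675×0.90570 = 0.159026 + 0.169159 = 0.328185.
Q̄ = (S₀/π) × [bracket] = (1525/π) × 0.328185 = 159.31 W/m².
Ratio Q̄_A / Q̄_B = 52.938 / 159.31 = 0.3323.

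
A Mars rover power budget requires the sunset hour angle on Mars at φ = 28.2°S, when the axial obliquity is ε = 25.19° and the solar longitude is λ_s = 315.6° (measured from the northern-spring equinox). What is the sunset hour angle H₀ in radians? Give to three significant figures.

H₀ = 1.74 rad

Solar declination: sin δ = sin ε · sin λ_s = sin 25.19° × sin 315.6° = -0.29779, so δ = -17.325°.
cos H₀ = −tan φ · tan δ = −tan(-28.2°) × tan(-17.325°) = -0.1673, so H₀ = 1.7388 rad = 99.63°.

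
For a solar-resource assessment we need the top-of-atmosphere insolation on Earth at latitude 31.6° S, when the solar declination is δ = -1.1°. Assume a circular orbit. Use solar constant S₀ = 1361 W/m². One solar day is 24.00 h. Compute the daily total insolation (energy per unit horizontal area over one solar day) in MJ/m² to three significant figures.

32.5 MJ/m²

cos H₀ = −tan(-31.6°) tan(-1.100°) = -0.0118, H₀ = 1.5826 rad.
Bracket: H₀ sin φ sin δ + cos φ cos δ sin H₀ = 1.5826×-0.52399×-0.01920 + 0.85173×0.99982×0.99993 = 0.015922 + 0.851517 = 0.867439.
Q̄ = (S₀/π) × [bracket] = (1361/π) × 0.867439 = 375.79 W/m².
Daily total = Q̄ × 24.00 h × 3600 s/h = 375.79 × 24.00 × 3600 / 10⁶ = 32.47 MJ/m².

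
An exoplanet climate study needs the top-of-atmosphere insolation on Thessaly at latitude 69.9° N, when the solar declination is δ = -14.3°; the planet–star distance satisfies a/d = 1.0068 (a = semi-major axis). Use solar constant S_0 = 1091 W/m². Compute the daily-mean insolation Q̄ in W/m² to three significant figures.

cos h₀ = −tan(+69.9°) tan(-14.300°) = 0.6965, h₀ = 0.8002 rad.
Bracket: h₀ sin ϕ sin δ + cos ϕ cos δ sin h₀ = 0.8002×0.93909×-0.24700 + 0.34366×0.96902×0.71752 = -0.185611 + 0.238944 = 0.053333.
Inverse-square distance factor (a/d)² = 1.0068² = 1.013646.
Q̄ = (S_0/π) × 1.013646 × [bracket] = (1091/π) × 1.013646 × 0.053333 = 18.77 W/m².

Q̄ ≈ 18.8 W/m²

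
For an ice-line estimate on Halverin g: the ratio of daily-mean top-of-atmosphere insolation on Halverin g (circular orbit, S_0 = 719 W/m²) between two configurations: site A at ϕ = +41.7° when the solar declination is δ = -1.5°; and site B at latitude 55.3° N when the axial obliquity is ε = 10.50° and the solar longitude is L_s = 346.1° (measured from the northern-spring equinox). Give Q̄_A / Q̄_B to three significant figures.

— Configuration A (ϕ=+41.7°):
cos h₀ = −tan(+41.7°) tan(-1.500°) = 0.0233, h₀ = 1.5475 rad.
Bracket: h₀ sin ϕ sin δ + cos ϕ cos δ sin h₀ = 1.5475×0.66523×-0.02618 + 0.74664×0.99966×0.99973 = -0.026951 + 0.746185 = 0.719234.
Q̄ = (S_0/π) × [bracket] = (719/π) × 0.719234 = 164.61 W/m².
— Configuration B (ϕ=+55.3°):
Solar declination: sin δ = sin ε · sin L_s = sin 10.50° × sin 346.1° = -0.04378, so δ = -2.509°.
cos h₀ = −tan(+55.3°) tan(-2.509°) = 0.0633, h₀ = 1.5075 rad.
Bracket: h₀ sin ϕ sin δ + cos ϕ cos δ sin h₀ = 1.5075×0.82214×-0.04378 + 0.56928×0.99904×0.99800 = -0.054260 + 0.567596 = 0.513336.
Q̄ = (S_0/π) × [bracket] = (719/π) × 0.513336 = 117.48 W/m².
Ratio Q̄_A / Q̄_B = 164.61 / 117.48 = 1.401.

Q̄_A / Q̄_B ≈ 1.40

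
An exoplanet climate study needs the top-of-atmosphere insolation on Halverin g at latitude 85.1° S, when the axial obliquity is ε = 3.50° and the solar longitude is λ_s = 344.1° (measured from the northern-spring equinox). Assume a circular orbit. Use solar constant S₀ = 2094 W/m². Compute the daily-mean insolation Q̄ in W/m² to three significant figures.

Q̄ ≈ 75.5 W/m²

Solar declination: sin δ = sin ε · sin λ_s = sin 3.50° × sin 344.1° = -0.01672, so δ = -0.958°.
cos H₀ = −tan(-85.1°) tan(-0.958°) = -0.1951, H₀ = 1.7672 rad.
Bracket: H₀ sin φ sin δ + cos φ cos δ sin H₀ = 1.7672×-0.99635×-0.01672 + 0.08542×0.99986×0.98078 = 0.029440 + 0.083766 = 0.113206.
Q̄ = (S₀/π) × [bracket] = (2094/π) × 0.113206 = 75.46 W/m².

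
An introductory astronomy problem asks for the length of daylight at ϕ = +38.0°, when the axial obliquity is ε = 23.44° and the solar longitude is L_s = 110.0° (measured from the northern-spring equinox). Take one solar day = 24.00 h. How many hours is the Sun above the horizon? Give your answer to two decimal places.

14.45 h

Solar declination: sin δ = sin ε · sin L_s = sin 23.44° × sin 110.0° = 0.37380, so δ = +21.950°.
cos h₀ = −tan ϕ · tan δ = −tan(+38.0°) × tan(+21.950°) = -0.3149, so h₀ = 1.8911 rad = 108.35°.
Daylight = 2h₀/(2π) × 24.00 h = (1.8911/π) × 24.00 = 14.45 h.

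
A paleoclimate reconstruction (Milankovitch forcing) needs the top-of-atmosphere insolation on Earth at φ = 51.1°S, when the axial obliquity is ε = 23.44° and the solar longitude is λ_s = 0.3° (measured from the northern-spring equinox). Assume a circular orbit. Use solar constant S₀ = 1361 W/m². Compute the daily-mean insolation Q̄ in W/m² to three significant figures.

Q̄ ≈ 271 W/m²

Solar declination: sin δ = sin ε · sin λ_s = sin 23.44° × sin 0.3° = 0.00208, so δ = +0.119°.
cos H₀ = −tan(-51.1°) tan(+0.119°) = 0.0026, H₀ = 1.5682 rad.
Bracket: H₀ sin φ sin δ + cos φ cos δ sin H₀ = 1.5682×-0.77824×0.00208 + 0.62796×1.00000×1.00000 = -0.002539 + 0.627960 = 0.625421.
Q̄ = (S₀/π) × [bracket] = (1361/π) × 0.625421 = 270.9 W/m².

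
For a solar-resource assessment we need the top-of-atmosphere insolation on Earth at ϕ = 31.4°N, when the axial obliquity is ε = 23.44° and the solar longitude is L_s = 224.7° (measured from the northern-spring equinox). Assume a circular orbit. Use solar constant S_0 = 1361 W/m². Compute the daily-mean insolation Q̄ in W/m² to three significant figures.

Solar declination: sin δ = sin ε · sin L_s = sin 23.44° × sin 224.7° = -0.27980, so δ = -16.248°.
cos h₀ = −tan(+31.4°) tan(-16.248°) = 0.1779, h₀ = 1.3919 rad.
Bracket: h₀ sin ϕ sin δ + cos ϕ cos δ sin h₀ = 1.3919×0.52101×-0.27980 + 0.85355×0.96006×0.98405 = -0.202909 + 0.806389 = 0.603480.
Q̄ = (S_0/π) × [bracket] = (1361/π) × 0.603480 = 261.4 W/m².

Q̄ ≈ 261 W/m²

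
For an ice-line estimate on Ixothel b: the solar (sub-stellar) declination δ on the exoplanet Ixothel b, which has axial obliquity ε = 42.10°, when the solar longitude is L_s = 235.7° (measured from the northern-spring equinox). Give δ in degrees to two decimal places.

sin δ = sin ε · sin L_s = sin 42.10° × sin 235.7° = -0.553838.
δ = arcsin(-0.553838) = -33.63°.

δ = -33.63°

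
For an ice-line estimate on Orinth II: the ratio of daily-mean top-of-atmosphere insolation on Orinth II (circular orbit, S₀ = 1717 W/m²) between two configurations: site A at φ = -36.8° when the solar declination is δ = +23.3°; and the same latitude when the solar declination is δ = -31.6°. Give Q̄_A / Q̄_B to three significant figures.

Q̄_A / Q̄_B ≈ 0.322

— Configuration A (φ=-36.8°):
cos H₀ = −tan(-36.8°) tan(+23.300°) = 0.3222, H₀ = 1.2428 rad.
Bracket: H₀ sin φ sin δ + cos φ cos δ sin H₀ = 1.2428×-0.59902×0.39555 + 0.80073×0.91845×0.94668 = -0.294472 + 0.696217 = 0.401745.
Q̄ = (S₀/π) × [bracket] = (1717/π) × 0.401745 = 219.57 W/m².
— Configuration B (φ=-36.8°):
cos H₀ = −tan(-36.8°) tan(-31.600°) = -0.4602, H₀ = 2.0491 rad.
Bracket: H₀ sin φ sin δ + cos φ cos δ sin H₀ = 2.0491×-0.59902×-0.52399 + 0.80073×0.85173×0.88780 = 0.643173 + 0.605485 = 1.248658.
Q̄ = (S₀/π) × [bracket] = (1717/π) × 1.248658 = 682.44 W/m².
Ratio Q̄_A / Q̄_B = 219.57 / 682.44 = 0.3217.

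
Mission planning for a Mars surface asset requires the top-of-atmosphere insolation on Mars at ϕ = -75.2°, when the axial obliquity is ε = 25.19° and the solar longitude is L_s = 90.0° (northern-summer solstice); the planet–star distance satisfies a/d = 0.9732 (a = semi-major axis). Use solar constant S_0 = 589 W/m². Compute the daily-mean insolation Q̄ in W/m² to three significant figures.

Solar declination: sin δ = sin ε · sin L_s = sin 25.19° × sin 90.0° = 0.42562, so δ = +25.190°.
cos h₀ = −tan(-75.2°) tan(+25.190°) = 1.7802 ≥ 1 ⇒ polar night, h₀ = 0 and Q̄ = 0.
Inverse-square distance factor (a/d)² = 0.9732² = 0.947118.

Q̄ ≈ 0.00 W/m²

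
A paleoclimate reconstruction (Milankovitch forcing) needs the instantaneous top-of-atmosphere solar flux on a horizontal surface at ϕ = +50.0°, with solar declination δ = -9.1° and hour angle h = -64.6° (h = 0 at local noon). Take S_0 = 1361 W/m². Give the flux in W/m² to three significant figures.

206 W/m²

cos θ_z = sin ϕ sin δ + cos ϕ cos δ cos h = -0.121156 + 0.272244 = 0.151088.
Flux = S_0 · cos θ_z = 1361 × 0.151088 = 205.6 W/m².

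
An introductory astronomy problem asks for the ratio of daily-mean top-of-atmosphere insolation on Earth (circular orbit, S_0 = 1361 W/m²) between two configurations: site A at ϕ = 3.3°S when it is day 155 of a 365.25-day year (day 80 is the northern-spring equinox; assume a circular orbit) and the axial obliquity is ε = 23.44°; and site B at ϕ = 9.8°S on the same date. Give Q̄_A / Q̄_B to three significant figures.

Q̄_A / Q̄_B ≈ 1.10

— Configuration A (ϕ=-3.3°):
Solar longitude: L_s = 360° × (155 − 80)/365.25 = 73.922°.
sin δ = sin 23.44° × sin 73.922° = 0.38223, so δ = +22.472°.
cos h₀ = −tan(-3.3°) tan(+22.472°) = 0.0239, h₀ = 1.5469 rad.
Bracket: h₀ sin ϕ sin δ + cos ϕ cos δ sin h₀ = 1.5469×-0.05756×0.38223 + 0.99834×0.92407×0.99972 = -0.034034 + 0.922278 = 0.888244.
Q̄ = (S_0/π) × [bracket] = (1361/π) × 0.888244 = 384.80 W/m².
— Configuration B (ϕ=-9.8°):
cos h₀ = −tan(-9.8°) tan(+22.472°) = 0.0714, h₀ = 1.4993 rad.
Bracket: h₀ sin ϕ sin δ + cos ϕ cos δ sin h₀ = 1.4993×-0.17021×0.38223 + 0.98541×0.92407×0.99744 = -0.097544 + 0.908257 = 0.810713.
Q̄ = (S_0/π) × [bracket] = (1361/π) × 0.810713 = 351.22 W/m².
Ratio Q̄_A / Q̄_B = 384.80 / 351.22 = 1.096.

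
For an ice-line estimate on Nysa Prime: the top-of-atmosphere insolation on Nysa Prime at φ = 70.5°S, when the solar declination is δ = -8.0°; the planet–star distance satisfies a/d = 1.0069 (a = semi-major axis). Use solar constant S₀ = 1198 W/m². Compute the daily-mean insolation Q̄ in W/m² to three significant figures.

cos H₀ = −tan(-70.5°) tan(-8.000°) = -0.3969, H₀ = 1.9789 rad.
Bracket: H₀ sin φ sin δ + cos φ cos δ sin H₀ = 1.9789×-0.94264×-0.13917 + 0.33381×0.99027×0.91787 = 0.259606 + 0.303413 = 0.563019.
Inverse-square distance factor (a/d)² = 1.0069² = 1.013848.
Q̄ = (S₀/π) × 1.013848 × [bracket] = (1198/π) × 1.013848 × 0.563019 = 217.7 W/m².

Q̄ ≈ 218 W/m²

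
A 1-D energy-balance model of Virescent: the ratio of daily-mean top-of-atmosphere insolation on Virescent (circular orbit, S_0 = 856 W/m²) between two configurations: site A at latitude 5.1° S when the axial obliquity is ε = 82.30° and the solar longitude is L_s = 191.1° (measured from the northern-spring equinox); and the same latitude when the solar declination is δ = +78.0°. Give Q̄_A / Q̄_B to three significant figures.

— Configuration A (ϕ=-5.1°):
Solar declination: sin δ = sin ε · sin L_s = sin 82.30° × sin 191.1° = -0.19079, so δ = -10.999°.
cos h₀ = −tan(-5.1°) tan(-10.999°) = -0.0173, h₀ = 1.5881 rad.
Bracket: h₀ sin ϕ sin δ + cos ϕ cos δ sin h₀ = 1.5881×-0.08889×-0.19079 + 0.99604×0.98163×0.99985 = 0.026933 + 0.977596 = 1.004529.
Q̄ = (S_0/π) × [bracket] = (856/π) × 1.004529 = 273.71 W/m².
— Configuration B (ϕ=-5.1°):
cos h₀ = −tan(-5.1°) tan(+78.000°) = 0.4199, h₀ = 1.1375 rad.
Bracket: h₀ sin ϕ sin δ + cos ϕ cos δ sin h₀ = 1.1375×-0.08889×0.97815 + 0.99604×0.20791×0.90758 = -0.098903 + 0.187948 = 0.089045.
Q̄ = (S_0/π) × [bracket] = (856/π) × 0.089045 = 24.262 W/m².
Ratio Q̄_A / Q̄_B = 273.71 / 24.262 = 11.28.

Q̄_A / Q̄_B ≈ 11.3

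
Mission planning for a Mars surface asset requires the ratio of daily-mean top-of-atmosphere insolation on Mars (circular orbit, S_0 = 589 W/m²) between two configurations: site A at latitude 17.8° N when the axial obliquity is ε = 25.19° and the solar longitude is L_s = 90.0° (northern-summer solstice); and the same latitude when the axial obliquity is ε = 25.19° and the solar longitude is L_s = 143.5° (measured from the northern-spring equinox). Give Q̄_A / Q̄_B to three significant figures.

— Configuration A (ϕ=+17.8°):
Solar declination: sin δ = sin ε · sin L_s = sin 25.19° × sin 90.0° = 0.42562, so δ = +25.190°.
cos h₀ = −tan(+17.8°) tan(+25.190°) = -0.1510, h₀ = 1.7224 rad.
Bracket: h₀ sin ϕ sin δ + cos ϕ cos δ sin h₀ = 1.7224×0.30570×0.42562 + 0.95213×0.90490×0.98853 = 0.224105 + 0.851700 = 1.075805.
Q̄ = (S_0/π) × [bracket] = (589/π) × 1.075805 = 201.70 W/m².
— Configuration B (ϕ=+17.8°):
Solar declination: sin δ = sin ε · sin L_s = sin 25.19° × sin 143.5° = 0.25317, so δ = +14.665°.
cos h₀ = −tan(+17.8°) tan(+14.665°) = -0.0840, h₀ = 1.6549 rad.
Bracket: h₀ sin ϕ sin δ + cos ϕ cos δ sin h₀ = 1.6549×0.30570×0.25317 + 0.95213×0.96742×0.99646 = 0.128079 + 0.917849 = 1.045928.
Q̄ = (S_0/π) × [bracket] = (589/π) × 1.045928 = 196.10 W/m².
Ratio Q̄_A / Q̄_B = 201.70 / 196.10 = 1.029.

Q̄_A / Q̄_B ≈ 1.03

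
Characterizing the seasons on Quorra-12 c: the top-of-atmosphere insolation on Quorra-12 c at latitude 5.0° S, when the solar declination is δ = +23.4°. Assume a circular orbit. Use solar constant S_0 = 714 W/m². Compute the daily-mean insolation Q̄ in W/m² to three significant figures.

Q̄ ≈ 196 W/m²

cos h₀ = −tan(-5.0°) tan(+23.400°) = 0.0379, h₀ = 1.5329 rad.
Bracket: h₀ sin ϕ sin δ + cos ϕ cos δ sin h₀ = 1.5329×-0.08716×0.39715 + 0.99619×0.91775×0.99928 = -0.053062 + 0.913595 = 0.860533.
Q̄ = (S_0/π) × [bracket] = (714/π) × 0.860533 = 195.6 W/m².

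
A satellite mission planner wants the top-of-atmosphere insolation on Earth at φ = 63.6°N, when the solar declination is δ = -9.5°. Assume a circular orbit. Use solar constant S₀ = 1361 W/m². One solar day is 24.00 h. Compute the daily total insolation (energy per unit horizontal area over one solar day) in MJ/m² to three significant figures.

8.66 MJ/m²

cos H₀ = −tan(+63.6°) tan(-9.500°) = 0.3371, H₀ = 1.2270 rad.
Bracket: H₀ sin φ sin δ + cos φ cos δ sin H₀ = 1.2270×0.89571×-0.16505 + 0.44464×0.98629×0.94147 = -0.181396 + 0.412876 = 0.231480.
Q̄ = (S₀/π) × [bracket] = (1361/π) × 0.231480 = 100.28 W/m².
Daily total = Q̄ × 24.00 h × 3600 s/h = 100.28 × 24.00 × 3600 / 10⁶ = 8.664 MJ/m².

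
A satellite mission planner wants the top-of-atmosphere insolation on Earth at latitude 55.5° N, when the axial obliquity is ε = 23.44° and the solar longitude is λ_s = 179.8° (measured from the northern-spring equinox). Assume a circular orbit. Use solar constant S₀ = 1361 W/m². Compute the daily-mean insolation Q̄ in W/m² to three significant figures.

Solar declination: sin δ = sin ε · sin λ_s = sin 23.44° × sin 179.8° = 0.00139, so δ = +0.080°.
cos H₀ = −tan(+55.5°) tan(+0.080°) = -0.0020, H₀ = 1.5728 rad.
Bracket: H₀ sin φ sin δ + cos φ cos δ sin H₀ = 1.5728×0.82413×0.00139 + 0.56641×1.00000×1.00000 = 0.001802 + 0.566410 = 0.568212.
Q̄ = (S₀/π) × [bracket] = (1361/π) × 0.568212 = 246.2 W/m².

Q̄ ≈ 246 W/m²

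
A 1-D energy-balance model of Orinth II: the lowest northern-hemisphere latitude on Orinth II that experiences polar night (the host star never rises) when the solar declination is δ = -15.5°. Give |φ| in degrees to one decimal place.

Polar night requires cos H₀ = −tan φ tan δ ≥ 1, i.e. tan φ tan δ ≤ −1.
The boundary is |tan φ| · |tan δ| = 1, so |φ| = 90° − |δ| = 90° − 15.5° = 74.5° in the northern hemisphere.

|φ| = 74.5°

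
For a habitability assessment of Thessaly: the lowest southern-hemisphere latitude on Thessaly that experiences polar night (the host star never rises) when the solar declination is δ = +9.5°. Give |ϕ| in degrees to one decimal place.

|ϕ| = 80.5°

Polar night requires cos h₀ = −tan ϕ tan δ ≥ 1, i.e. tan ϕ tan δ ≤ −1.
The boundary is |tan ϕ| · |tan δ| = 1, so |ϕ| = 90° − |δ| = 90° − 9.5° = 80.5° in the southern hemisphere.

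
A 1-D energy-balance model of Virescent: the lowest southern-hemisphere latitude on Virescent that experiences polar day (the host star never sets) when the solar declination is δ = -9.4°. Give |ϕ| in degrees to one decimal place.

|ϕ| = 80.6°

Polar day requires cos h₀ = −tan ϕ tan δ ≤ −1, i.e. tan ϕ tan δ ≥ 1.
The boundary is |tan ϕ| · |tan δ| = 1, so |ϕ| = 90° − |δ| = 90° − 9.4° = 80.6° in the southern hemisphere.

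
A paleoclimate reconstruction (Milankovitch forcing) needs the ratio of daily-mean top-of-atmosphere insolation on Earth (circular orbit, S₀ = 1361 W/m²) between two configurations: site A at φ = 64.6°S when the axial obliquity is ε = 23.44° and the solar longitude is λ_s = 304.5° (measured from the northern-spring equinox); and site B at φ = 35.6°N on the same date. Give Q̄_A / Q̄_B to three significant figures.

— Configuration A (φ=-64.6°):
Solar declination: sin δ = sin ε · sin λ_s = sin 23.44° × sin 304.5° = -0.32783, so δ = -19.137°.
cos H₀ = −tan(-64.6°) tan(-19.137°) = -0.7308, H₀ = 2.3903 rad.
Bracket: H₀ sin φ sin δ + cos φ cos δ sin H₀ = 2.3903×-0.90334×-0.32783 + 0.42894×0.94474×0.68260 = 0.707868 + 0.276615 = 0.984483.
Q̄ = (S₀/π) × [bracket] = (1361/π) × 0.984483 = 426.50 W/m².
— Configuration B (φ=+35.6°):
cos H₀ = −tan(+35.6°) tan(-19.137°) = 0.2484, H₀ = 1.3197 rad.
Bracket: H₀ sin φ sin δ + cos φ cos δ sin H₀ = 1.3197×0.58212×-0.32783 + 0.81310×0.94474×0.96865 = -0.251847 + 0.744086 = 0.492239.
Q̄ = (S₀/π) × [bracket] = (1361/π) × 0.492239 = 213.25 W/m².
Ratio Q̄_A / Q̄_B = 426.50 / 213.25 = 2.000.

Q̄_A / Q̄_B ≈ 2.00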